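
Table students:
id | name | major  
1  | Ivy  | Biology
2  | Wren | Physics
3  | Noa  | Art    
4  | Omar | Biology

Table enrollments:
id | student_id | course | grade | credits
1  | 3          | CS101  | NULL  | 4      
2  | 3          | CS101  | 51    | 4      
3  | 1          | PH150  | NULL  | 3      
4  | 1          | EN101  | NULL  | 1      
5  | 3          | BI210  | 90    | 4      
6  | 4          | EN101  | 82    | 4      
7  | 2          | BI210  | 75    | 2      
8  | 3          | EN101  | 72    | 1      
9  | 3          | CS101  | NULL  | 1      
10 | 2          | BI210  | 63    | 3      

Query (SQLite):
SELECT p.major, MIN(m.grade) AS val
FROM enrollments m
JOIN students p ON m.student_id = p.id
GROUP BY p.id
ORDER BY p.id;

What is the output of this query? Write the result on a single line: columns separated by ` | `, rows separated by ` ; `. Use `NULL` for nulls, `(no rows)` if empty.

Biology | NULL ; Physics | 63 ; Art | 51 ; Biology | 82

Join each enrollments row to its students via student_id.
Group joined rows by students.id; compute MIN(m.grade) per group.
  1: ids {3, 4} → MIN(m.grade)=NULL
  2: ids {7, 10} → MIN(m.grade)=63
  3: ids {1, 2, 5, 8, 9} → MIN(m.grade)=51
  4: ids {6} → MIN(m.grade)=82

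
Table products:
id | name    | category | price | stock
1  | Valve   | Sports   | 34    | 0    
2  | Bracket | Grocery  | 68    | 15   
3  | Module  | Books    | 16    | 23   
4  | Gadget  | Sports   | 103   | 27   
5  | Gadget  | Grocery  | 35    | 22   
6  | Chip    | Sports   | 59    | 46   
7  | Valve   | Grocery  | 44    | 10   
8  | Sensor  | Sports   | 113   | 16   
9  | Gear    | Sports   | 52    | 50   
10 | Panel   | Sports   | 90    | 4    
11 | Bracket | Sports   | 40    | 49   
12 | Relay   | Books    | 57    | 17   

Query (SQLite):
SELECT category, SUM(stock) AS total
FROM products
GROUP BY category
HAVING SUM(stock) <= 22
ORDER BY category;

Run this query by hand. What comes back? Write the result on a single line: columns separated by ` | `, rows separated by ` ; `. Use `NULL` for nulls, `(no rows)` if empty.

(no rows)

Partition products by category; compute SUM(stock) within each group.
HAVING: keep groups where SUM(stock) <= 22.
  Books: ids {3, 12} → SUM(stock)=40
  Grocery: ids {2, 5, 7} → SUM(stock)=47
  Sports: ids {1, 4, 6, 8, 9, 10, 11} → SUM(stock)=192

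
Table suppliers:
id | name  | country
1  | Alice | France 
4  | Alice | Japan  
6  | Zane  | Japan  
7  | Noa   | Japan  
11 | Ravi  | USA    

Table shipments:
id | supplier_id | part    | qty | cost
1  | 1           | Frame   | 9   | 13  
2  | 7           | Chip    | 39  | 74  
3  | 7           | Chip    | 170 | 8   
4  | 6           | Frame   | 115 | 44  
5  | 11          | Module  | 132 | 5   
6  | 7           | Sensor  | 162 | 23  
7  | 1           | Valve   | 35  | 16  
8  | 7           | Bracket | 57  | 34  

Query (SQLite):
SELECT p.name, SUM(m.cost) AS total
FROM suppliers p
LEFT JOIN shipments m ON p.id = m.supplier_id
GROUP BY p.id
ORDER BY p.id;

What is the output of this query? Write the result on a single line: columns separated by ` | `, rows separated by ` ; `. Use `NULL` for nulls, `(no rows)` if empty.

Alice | 29 ; Alice | NULL ; Zane | 44 ; Noa | 139 ; Ravi | 5

LEFT JOIN keeps every suppliers row; unmatched ones get NULL for shipments columns.
Group by suppliers.id and compute SUM(m.cost). SUM over an all-NULL group is NULL.
  1: ids {1, 7} → SUM(m.cost)=29
  4: ids {—} → SUM(m.cost)=NULL
  6: ids {4} → SUM(m.cost)=44
  7: ids {2, 3, 6, 8} → SUM(m.cost)=139
  11: ids {5} → SUM(m.cost)=5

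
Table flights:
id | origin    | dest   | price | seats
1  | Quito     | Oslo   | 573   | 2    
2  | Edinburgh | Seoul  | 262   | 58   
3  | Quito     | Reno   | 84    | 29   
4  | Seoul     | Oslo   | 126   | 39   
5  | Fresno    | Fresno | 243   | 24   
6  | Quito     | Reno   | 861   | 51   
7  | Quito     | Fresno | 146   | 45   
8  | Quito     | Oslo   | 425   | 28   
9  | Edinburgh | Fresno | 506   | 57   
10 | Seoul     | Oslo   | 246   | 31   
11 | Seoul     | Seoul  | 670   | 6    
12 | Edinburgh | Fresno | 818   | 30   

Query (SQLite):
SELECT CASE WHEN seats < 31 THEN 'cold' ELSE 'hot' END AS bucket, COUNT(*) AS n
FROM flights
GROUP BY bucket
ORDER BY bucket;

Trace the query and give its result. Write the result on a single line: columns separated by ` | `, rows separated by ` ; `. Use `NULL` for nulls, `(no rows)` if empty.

cold | 6 ; hot | 6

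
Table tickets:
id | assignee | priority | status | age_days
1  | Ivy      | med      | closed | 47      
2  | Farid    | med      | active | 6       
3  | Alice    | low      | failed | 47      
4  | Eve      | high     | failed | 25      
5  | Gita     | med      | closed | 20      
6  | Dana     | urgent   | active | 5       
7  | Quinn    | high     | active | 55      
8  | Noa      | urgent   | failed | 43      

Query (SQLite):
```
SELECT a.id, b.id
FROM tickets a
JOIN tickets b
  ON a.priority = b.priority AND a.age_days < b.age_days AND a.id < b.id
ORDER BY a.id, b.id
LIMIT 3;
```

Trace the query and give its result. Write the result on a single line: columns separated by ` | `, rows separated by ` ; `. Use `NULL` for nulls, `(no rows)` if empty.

2 | 5 ; 4 | 7 ; 6 | 8

Pairs (a,b) with same priority, a.age_days < b.age_days, a.id < b.id.
priority groups: high:{4,7} low:{3} med:{1,2,5} urgent:{6,8}
Ordered by (a.id, b.id); first 3.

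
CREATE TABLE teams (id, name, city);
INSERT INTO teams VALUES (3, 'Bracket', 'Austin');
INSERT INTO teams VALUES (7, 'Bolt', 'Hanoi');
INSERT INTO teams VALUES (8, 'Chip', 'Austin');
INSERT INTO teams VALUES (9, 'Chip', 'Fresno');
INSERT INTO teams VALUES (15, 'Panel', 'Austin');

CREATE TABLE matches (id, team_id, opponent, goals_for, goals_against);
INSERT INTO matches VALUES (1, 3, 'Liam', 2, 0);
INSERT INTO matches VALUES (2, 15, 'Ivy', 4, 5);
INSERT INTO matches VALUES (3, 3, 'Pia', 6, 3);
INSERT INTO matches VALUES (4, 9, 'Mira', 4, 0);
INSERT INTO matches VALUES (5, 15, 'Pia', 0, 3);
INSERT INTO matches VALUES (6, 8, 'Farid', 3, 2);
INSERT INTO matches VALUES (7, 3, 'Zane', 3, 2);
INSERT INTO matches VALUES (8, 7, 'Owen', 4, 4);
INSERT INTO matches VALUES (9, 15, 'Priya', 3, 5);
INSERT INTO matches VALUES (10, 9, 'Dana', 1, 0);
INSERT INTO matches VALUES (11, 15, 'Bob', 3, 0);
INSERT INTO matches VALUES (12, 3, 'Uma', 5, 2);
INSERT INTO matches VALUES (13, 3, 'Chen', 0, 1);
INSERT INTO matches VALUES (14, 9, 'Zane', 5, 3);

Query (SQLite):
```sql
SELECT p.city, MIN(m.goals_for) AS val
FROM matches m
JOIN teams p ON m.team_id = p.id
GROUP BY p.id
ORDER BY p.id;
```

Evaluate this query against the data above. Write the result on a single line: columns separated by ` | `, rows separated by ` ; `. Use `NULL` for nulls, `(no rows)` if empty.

Austin | 0 ; Hanoi | 4 ; Austin | 3 ; Fresno | 1 ; Austin | 0

Join each matches row to its teams via team_id.
Group joined rows by teams.id; compute MIN(m.goals_for) per group.
  3: ids {1, 3, 7, 12, 13} → MIN(m.goals_for)=0
  7: ids {8} → MIN(m.goals_for)=4
  8: ids {6} → MIN(m.goals_for)=3
  9: ids {4, 10, 14} → MIN(m.goals_for)=1
  15: ids {2, 5, 9, 11} → MIN(m.goals_for)=0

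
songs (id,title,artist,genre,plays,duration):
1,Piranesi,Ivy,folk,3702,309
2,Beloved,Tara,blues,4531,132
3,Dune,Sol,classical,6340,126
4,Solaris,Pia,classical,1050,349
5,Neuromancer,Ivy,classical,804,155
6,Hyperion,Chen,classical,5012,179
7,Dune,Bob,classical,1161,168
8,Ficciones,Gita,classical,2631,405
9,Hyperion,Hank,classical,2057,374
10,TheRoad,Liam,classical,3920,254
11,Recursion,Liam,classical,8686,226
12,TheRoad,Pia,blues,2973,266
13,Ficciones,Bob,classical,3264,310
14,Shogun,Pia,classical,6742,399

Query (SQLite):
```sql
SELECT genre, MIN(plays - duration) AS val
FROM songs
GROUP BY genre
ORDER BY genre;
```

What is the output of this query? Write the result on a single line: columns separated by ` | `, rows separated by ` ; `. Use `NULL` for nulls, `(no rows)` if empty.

blues | 2707 ; classical | 649 ; folk | 3393

For each row compute plays - duration.
Group by genre; take MIN of the expression per group.
  blues: ids {2, 12} → MIN(plays - duration)=2707
  classical: ids {3, 4, 5, 6, 7, 8, 9, 10, 11, 13, 14} → MIN(plays - duration)=649
  folk: ids {1} → MIN(plays - duration)=3393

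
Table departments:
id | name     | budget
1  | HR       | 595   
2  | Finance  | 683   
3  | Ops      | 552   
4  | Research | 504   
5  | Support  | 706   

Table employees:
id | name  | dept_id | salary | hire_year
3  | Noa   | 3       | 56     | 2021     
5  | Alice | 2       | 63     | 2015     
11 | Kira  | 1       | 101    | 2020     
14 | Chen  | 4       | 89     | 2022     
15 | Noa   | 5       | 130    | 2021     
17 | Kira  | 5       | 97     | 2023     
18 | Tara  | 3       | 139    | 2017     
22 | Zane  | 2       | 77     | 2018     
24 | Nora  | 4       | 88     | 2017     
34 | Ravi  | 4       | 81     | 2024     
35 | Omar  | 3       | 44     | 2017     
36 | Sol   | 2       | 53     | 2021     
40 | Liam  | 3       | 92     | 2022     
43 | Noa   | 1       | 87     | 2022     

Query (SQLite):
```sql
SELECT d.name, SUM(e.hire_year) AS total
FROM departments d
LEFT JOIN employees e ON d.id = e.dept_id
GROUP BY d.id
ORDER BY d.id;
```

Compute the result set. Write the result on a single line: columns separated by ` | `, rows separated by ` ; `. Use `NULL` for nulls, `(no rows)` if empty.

HR | 4042 ; Finance | 6054 ; Ops | 8077 ; Research | 6063 ; Support | 4044

LEFT JOIN keeps every departments row; unmatched ones get NULL for employees columns.
Group by departments.id and compute SUM(e.hire_year). SUM over an all-NULL group is NULL.
  1: ids {11, 43} → SUM(e.hire_year)=4042
  2: ids {5, 22, 36} → SUM(e.hire_year)=6054
  3: ids {3, 18, 35, 40} → SUM(e.hire_year)=8077
  4: ids {14, 24, 34} → SUM(e.hire_year)=6063
  5: ids {15, 17} → SUM(e.hire_year)=4044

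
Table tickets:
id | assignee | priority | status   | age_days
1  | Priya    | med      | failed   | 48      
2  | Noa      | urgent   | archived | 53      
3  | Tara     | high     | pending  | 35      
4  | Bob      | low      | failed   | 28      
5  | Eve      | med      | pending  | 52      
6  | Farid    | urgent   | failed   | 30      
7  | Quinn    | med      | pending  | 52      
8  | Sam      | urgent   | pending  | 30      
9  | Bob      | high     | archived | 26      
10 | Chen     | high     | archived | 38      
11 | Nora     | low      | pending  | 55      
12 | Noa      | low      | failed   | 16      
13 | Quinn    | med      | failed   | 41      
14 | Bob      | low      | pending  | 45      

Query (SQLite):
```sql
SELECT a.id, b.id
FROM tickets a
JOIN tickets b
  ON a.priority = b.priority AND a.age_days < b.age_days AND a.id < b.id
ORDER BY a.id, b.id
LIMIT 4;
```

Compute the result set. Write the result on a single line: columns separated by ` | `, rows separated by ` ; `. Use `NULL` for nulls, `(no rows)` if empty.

1 | 5 ; 1 | 7 ; 3 | 10 ; 4 | 11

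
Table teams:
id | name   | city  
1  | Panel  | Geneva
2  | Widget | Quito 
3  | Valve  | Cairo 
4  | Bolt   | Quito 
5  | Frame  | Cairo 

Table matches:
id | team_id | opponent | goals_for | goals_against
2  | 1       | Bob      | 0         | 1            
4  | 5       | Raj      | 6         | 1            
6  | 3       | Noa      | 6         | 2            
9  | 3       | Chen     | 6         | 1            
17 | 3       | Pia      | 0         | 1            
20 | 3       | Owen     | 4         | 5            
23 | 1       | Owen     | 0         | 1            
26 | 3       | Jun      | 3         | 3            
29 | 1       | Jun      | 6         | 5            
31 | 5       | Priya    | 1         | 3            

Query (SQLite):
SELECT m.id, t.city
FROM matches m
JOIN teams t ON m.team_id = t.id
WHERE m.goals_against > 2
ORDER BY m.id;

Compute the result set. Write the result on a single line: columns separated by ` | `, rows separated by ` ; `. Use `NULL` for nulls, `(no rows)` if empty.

20 | Cairo ; 26 | Cairo ; 29 | Geneva ; 31 | Cairo

Each matches row matches the teams row where team_id = teams.id.
Then keep rows with m.goals_against > 2.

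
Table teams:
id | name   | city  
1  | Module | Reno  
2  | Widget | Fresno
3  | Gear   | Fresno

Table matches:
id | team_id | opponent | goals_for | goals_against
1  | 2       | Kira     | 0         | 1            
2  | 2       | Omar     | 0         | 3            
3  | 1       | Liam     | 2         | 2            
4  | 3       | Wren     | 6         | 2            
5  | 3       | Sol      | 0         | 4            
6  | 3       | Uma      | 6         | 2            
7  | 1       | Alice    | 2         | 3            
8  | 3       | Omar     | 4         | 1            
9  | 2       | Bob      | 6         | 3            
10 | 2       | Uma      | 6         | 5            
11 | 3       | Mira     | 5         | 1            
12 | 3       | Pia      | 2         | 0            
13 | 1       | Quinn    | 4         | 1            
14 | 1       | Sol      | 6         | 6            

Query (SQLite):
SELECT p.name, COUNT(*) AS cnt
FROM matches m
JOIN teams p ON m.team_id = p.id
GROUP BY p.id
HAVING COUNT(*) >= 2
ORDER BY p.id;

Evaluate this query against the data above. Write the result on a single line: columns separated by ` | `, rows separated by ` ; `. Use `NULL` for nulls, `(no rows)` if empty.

Join each matches row to its teams via team_id.
Group joined rows by teams.id; compute COUNT(*) per group.
HAVING: keep groups with count ≥ 2.
  1: ids {3, 7, 13, 14} → COUNT(*)=4
  2: ids {1, 2, 9, 10} → COUNT(*)=4
  3: ids {4, 5, 6, 8, 11, 12} → COUNT(*)=6

Module | 4 ; Widget | 4 ; Gear | 6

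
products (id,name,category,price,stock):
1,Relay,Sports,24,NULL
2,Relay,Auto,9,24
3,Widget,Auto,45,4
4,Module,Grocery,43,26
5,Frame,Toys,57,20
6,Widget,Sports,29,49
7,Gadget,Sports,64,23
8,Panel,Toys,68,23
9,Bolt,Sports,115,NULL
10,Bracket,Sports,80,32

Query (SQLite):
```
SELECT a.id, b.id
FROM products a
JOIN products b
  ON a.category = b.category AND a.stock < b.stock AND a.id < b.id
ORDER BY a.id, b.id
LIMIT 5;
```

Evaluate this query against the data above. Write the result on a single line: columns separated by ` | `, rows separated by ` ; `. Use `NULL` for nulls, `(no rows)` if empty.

5 | 8 ; 7 | 10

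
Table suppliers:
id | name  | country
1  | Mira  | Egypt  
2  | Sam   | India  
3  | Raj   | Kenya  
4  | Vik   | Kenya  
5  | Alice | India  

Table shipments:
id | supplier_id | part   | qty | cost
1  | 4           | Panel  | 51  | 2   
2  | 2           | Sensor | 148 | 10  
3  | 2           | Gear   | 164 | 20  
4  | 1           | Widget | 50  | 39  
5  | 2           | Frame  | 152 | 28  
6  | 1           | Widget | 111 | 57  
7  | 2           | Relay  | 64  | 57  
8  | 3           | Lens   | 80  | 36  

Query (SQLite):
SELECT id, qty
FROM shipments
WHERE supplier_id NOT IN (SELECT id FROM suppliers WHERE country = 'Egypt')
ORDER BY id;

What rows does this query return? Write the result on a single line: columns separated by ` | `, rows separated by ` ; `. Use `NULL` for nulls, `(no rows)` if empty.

1 | 51 ; 2 | 148 ; 3 | 164 ; 5 | 152 ; 7 | 64 ; 8 | 80

Inner query: suppliers.id where country = 'Egypt'.
Outer: keep shipments rows whose supplier_id is not in that set.
Inner query → {1}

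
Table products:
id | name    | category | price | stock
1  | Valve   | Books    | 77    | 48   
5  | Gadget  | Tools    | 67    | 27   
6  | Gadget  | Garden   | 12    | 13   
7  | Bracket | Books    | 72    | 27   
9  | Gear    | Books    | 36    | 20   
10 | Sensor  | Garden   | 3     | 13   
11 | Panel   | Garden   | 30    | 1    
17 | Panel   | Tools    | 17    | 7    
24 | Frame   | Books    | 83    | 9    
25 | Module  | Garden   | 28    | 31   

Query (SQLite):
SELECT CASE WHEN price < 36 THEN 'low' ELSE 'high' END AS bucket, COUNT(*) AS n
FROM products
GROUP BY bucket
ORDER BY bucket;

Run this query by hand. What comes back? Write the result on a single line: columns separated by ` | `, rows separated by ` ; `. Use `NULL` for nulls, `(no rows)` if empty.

high | 5 ; low | 5

Bucket rows by price < 36 → 'low' else 'high'; count each bucket.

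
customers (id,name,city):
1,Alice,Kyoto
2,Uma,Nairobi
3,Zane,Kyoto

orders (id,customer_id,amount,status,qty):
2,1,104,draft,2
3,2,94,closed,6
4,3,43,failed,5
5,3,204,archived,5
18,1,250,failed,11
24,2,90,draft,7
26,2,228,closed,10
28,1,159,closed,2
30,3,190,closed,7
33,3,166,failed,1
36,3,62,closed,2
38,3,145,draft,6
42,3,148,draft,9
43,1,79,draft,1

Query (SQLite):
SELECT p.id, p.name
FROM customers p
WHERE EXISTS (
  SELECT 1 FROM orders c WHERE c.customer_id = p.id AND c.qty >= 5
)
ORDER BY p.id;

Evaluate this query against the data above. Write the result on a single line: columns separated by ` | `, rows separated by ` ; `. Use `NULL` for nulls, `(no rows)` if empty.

For each customers row, check whether any orders with matching customer_id has qty >= 5.
Keep rows where that is true.

1 | Alice ; 2 | Uma ; 3 | Zane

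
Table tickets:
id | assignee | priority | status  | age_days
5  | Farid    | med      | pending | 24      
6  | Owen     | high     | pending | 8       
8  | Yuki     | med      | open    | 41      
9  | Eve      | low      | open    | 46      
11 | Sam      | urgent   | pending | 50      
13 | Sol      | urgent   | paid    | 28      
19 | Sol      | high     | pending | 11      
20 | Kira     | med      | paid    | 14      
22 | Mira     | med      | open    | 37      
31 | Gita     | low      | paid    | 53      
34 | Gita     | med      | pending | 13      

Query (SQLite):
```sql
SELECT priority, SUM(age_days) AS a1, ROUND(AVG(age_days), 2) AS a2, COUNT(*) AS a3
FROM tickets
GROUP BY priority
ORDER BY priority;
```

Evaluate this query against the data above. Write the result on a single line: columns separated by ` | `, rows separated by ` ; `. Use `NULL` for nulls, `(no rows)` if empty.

high | 19 | 9.5 | 2 ; low | 99 | 49.5 | 2 ; med | 129 | 25.8 | 5 ; urgent | 78 | 39 | 2

Group tickets by priority.
Per group compute: SUM(age_days), ROUND(AVG(age_days), 2), COUNT(*).
  high: ids {6, 19} → SUM(age_days)=19, ROUND(AVG(age_days), 2)=9.5, COUNT(*)=2
  low: ids {9, 31} → SUM(age_days)=99, ROUND(AVG(age_days), 2)=49.5, COUNT(*)=2
  med: ids {5, 8, 20, 22, 34} → SUM(age_days)=129, ROUND(AVG(age_days), 2)=25.8, COUNT(*)=5
  urgent: ids {11, 13} → SUM(age_days)=78, ROUND(AVG(age_days), 2)=39, COUNT(*)=2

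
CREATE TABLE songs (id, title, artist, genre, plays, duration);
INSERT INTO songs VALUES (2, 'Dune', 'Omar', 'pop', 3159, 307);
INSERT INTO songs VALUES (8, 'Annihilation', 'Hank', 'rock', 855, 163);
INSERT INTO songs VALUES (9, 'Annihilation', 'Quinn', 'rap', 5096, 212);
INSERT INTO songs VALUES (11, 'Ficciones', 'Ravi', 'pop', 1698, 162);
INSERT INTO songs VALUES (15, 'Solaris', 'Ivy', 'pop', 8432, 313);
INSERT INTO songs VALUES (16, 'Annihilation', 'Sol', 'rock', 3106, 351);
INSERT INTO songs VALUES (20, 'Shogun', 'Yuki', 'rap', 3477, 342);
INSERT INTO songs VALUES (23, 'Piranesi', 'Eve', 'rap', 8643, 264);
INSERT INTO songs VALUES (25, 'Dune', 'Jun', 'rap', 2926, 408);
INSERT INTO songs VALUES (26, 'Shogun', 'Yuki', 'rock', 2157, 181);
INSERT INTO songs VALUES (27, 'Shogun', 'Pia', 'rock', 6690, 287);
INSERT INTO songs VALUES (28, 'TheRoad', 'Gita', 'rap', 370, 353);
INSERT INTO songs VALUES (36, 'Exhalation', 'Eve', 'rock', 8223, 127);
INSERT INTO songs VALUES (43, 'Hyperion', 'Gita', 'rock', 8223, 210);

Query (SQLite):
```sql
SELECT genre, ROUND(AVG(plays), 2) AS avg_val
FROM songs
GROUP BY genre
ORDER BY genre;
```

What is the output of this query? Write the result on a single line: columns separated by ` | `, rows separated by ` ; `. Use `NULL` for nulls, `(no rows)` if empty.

pop | 4429.67 ; rap | 4102.4 ; rock | 4875.67

Partition songs by genre; compute ROUND(AVG(plays), 2) within each group.
  pop: ids {2, 11, 15} → ROUND(AVG(plays), 2)=4429.67
  rap: ids {9, 20, 23, 25, 28} → ROUND(AVG(plays), 2)=4102.4
  rock: ids {8, 16, 26, 27, 36, 43} → ROUND(AVG(plays), 2)=4875.67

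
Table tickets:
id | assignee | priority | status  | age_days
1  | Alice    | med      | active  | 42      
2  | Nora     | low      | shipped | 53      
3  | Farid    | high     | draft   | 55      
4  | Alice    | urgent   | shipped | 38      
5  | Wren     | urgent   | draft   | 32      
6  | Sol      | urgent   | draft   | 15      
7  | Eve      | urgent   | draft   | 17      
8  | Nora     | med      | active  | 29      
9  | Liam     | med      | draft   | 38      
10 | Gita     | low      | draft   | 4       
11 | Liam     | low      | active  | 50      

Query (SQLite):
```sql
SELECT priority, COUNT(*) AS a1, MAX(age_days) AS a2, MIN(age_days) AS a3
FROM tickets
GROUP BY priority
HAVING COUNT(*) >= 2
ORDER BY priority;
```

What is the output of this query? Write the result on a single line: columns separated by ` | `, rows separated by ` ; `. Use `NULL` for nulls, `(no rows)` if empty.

Group tickets by priority.
Per group compute: COUNT(*), MAX(age_days), MIN(age_days).
HAVING: drop groups with fewer than 2 rows.
  high: ids {3} → COUNT(*)=1, MAX(age_days)=55, MIN(age_days)=55
  low: ids {2, 10, 11} → COUNT(*)=3, MAX(age_days)=53, MIN(age_days)=4
  med: ids {1, 8, 9} → COUNT(*)=3, MAX(age_days)=42, MIN(age_days)=29
  urgent: ids {4, 5, 6, 7} → COUNT(*)=4, MAX(age_days)=38, MIN(age_days)=15

low | 3 | 53 | 4 ; med | 3 | 42 | 29 ; urgent | 4 | 38 | 15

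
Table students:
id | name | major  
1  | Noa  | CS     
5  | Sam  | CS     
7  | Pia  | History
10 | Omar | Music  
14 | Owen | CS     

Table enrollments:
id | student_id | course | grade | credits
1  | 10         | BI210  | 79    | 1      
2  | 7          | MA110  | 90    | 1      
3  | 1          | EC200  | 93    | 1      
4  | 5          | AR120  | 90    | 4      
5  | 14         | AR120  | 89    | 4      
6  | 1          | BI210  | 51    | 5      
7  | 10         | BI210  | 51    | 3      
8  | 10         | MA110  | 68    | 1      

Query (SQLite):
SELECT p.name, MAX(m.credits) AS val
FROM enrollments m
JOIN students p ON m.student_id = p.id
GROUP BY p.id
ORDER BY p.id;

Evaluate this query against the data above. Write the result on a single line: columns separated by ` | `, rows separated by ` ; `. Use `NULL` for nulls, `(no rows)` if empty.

Noa | 5 ; Sam | 4 ; Pia | 1 ; Omar | 3 ; Owen | 4

Join each enrollments row to its students via student_id.
Group joined rows by students.id; compute MAX(m.credits) per group.
  1: ids {3, 6} → MAX(m.credits)=5
  5: ids {4} → MAX(m.credits)=4
  7: ids {2} → MAX(m.credits)=1
  10: ids {1, 7, 8} → MAX(m.credits)=3
  14: ids {5} → MAX(m.credits)=4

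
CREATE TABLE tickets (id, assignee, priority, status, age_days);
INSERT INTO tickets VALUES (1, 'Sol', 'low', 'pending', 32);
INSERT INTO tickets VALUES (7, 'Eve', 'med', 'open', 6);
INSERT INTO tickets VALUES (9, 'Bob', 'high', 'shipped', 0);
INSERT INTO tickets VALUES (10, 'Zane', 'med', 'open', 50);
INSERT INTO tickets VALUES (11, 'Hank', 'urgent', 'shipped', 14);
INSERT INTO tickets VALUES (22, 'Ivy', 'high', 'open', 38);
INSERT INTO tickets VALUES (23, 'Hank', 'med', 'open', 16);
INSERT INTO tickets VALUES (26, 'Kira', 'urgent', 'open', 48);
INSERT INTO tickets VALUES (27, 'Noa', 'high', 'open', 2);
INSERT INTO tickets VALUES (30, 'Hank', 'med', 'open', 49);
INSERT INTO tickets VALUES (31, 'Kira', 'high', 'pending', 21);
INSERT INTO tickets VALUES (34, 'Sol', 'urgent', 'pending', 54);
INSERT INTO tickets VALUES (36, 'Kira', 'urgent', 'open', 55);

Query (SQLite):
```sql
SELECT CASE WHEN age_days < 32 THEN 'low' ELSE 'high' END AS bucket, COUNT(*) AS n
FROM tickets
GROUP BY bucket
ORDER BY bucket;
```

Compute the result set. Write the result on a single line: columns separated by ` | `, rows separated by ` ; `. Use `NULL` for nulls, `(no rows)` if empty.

Bucket rows by age_days < 32 → 'low' else 'high'; count each bucket.

high | 7 ; low | 6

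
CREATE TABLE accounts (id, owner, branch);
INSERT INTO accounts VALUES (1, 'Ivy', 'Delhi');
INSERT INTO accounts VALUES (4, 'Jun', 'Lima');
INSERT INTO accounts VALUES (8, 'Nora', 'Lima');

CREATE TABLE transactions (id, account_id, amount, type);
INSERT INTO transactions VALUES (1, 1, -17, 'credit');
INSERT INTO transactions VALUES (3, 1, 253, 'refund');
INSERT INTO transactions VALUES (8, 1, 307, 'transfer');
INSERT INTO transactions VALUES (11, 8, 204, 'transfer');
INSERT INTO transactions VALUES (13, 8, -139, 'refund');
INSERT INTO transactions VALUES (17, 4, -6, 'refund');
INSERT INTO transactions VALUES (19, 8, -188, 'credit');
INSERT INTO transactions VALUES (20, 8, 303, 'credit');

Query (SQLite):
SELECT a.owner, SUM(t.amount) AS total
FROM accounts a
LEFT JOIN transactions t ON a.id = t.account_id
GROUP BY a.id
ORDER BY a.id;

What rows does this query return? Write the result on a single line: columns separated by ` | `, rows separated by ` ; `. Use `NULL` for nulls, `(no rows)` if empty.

LEFT JOIN keeps every accounts row; unmatched ones get NULL for transactions columns.
Group by accounts.id and compute SUM(t.amount). SUM over an all-NULL group is NULL.
  1: ids {1, 3, 8} → SUM(t.amount)=543
  4: ids {17} → SUM(t.amount)=-6
  8: ids {11, 13, 19, 20} → SUM(t.amount)=180

Ivy | 543 ; Jun | -6 ; Nora | 180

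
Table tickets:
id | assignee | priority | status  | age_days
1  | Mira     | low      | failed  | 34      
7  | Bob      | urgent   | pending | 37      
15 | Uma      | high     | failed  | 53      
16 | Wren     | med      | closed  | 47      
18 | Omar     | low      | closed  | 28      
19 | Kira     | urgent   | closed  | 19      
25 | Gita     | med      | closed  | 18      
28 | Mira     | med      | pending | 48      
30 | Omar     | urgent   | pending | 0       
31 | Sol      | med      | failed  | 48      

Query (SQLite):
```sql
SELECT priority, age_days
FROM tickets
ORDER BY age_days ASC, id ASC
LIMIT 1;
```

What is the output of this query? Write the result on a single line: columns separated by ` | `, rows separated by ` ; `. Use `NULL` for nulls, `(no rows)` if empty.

urgent | 0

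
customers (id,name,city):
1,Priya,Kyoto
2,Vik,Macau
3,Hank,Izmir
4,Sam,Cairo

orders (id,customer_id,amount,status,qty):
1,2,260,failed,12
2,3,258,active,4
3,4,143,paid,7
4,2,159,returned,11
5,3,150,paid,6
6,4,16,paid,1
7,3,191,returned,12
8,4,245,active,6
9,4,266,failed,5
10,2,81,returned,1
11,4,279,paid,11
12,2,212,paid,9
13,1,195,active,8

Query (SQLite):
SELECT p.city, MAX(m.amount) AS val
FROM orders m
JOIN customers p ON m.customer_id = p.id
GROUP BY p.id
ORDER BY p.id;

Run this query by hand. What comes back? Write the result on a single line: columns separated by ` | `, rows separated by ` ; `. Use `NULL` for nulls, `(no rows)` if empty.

Join each orders row to its customers via customer_id.
Group joined rows by customers.id; compute MAX(m.amount) per group.
  1: ids {13} → MAX(m.amount)=195
  2: ids {1, 4, 10, 12} → MAX(m.amount)=260
  3: ids {2, 5, 7} → MAX(m.amount)=258
  4: ids {3, 6, 8, 9, 11} → MAX(m.amount)=279

Kyoto | 195 ; Macau | 260 ; Izmir | 258 ; Cairo | 279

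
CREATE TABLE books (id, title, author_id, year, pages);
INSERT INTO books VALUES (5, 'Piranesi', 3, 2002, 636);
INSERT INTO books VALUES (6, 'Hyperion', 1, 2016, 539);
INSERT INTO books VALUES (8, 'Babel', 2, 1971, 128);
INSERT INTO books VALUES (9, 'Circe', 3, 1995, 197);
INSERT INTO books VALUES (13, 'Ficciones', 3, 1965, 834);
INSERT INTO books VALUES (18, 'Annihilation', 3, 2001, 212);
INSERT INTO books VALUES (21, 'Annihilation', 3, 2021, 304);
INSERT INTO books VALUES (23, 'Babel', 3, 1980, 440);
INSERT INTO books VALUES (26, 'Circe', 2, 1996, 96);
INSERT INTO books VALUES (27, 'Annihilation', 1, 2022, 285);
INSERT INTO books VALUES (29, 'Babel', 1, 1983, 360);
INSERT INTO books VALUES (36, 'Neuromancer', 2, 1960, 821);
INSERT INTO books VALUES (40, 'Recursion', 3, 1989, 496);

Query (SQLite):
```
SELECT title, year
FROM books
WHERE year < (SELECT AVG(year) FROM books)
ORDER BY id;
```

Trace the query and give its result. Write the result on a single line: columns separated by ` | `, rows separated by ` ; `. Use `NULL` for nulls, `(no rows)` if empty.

Babel | 1971 ; Ficciones | 1965 ; Babel | 1980 ; Babel | 1983 ; Neuromancer | 1960 ; Recursion | 1989

Scalar subquery: AVG(year) over all books rows = 1992.384615 (≈; comparison uses full precision).
Keep rows where year < that value.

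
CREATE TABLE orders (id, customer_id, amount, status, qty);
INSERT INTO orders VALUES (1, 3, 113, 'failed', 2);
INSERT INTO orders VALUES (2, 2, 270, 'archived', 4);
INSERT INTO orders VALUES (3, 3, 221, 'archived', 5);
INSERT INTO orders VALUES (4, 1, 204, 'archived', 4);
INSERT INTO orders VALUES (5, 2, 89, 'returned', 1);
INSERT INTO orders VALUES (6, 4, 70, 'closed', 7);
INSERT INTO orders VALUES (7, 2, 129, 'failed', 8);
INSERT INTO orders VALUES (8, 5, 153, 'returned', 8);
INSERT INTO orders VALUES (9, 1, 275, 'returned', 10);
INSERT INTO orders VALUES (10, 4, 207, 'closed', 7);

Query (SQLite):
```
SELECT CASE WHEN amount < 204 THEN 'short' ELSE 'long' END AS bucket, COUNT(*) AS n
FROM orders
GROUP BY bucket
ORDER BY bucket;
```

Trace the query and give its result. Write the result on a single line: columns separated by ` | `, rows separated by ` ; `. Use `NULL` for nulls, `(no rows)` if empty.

long | 5 ; short | 5

Bucket rows by amount < 204 → 'short' else 'long'; count each bucket.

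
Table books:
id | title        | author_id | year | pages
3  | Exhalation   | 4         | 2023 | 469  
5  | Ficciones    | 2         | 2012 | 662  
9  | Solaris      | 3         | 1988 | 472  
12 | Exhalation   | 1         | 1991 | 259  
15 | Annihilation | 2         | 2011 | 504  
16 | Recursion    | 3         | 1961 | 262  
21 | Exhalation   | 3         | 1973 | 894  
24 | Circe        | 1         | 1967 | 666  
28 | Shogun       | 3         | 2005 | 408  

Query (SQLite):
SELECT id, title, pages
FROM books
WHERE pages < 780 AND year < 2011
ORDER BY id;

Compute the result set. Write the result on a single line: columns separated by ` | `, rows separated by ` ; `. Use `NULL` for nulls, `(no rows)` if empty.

9 | Solaris | 472 ; 12 | Exhalation | 259 ; 16 | Recursion | 262 ; 24 | Circe | 666 ; 28 | Shogun | 408

pages < 780: ids {3, 5, 9, 12, 15, 16, 24, 28}
year < 2011: ids {9, 12, 16, 21, 24, 28}
Combine with AND.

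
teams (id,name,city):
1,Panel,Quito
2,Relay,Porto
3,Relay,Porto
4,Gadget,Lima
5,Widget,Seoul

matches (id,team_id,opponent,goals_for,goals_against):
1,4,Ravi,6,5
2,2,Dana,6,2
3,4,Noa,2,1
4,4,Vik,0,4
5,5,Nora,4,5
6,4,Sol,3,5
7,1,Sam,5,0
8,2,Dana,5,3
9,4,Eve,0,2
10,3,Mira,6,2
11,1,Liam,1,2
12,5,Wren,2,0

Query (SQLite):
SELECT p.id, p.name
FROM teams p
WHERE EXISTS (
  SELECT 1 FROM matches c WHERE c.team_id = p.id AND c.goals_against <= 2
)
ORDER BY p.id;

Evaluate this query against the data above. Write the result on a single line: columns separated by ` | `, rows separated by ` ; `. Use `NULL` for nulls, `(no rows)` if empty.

For each teams row, check whether any matches with matching team_id has goals_against <= 2.
Keep rows where that is true.

1 | Panel ; 2 | Relay ; 3 | Relay ; 4 | Gadget ; 5 | Widget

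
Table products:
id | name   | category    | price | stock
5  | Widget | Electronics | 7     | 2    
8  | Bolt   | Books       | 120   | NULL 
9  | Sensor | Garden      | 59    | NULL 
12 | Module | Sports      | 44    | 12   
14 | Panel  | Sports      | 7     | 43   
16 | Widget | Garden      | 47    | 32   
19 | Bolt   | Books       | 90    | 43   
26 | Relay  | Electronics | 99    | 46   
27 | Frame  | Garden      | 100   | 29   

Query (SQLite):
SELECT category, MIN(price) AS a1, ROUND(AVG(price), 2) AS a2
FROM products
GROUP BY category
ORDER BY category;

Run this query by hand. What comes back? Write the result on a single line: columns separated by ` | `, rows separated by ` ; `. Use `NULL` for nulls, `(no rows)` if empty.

Books | 90 | 105 ; Electronics | 7 | 53 ; Garden | 47 | 68.67 ; Sports | 7 | 25.5

Group products by category.
Per group compute: MIN(price), ROUND(AVG(price), 2).
  Books: ids {8, 19} → MIN(price)=90, ROUND(AVG(price), 2)=105
  Electronics: ids {5, 26} → MIN(price)=7, ROUND(AVG(price), 2)=53
  Garden: ids {9, 16, 27} → MIN(price)=47, ROUND(AVG(price), 2)=68.67
  Sports: ids {12, 14} → MIN(price)=7, ROUND(AVG(price), 2)=25.5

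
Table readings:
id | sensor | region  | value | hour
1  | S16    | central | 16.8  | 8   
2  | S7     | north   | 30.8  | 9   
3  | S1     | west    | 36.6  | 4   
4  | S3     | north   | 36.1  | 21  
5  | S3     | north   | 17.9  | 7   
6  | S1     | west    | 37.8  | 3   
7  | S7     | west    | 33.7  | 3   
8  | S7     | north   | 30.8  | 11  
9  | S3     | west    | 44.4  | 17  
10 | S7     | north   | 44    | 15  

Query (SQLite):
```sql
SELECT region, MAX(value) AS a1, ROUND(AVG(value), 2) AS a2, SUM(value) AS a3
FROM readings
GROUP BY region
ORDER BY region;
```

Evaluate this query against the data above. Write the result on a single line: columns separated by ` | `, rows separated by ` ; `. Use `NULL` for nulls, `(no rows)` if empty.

central | 16.8 | 16.8 | 16.8 ; north | 44 | 31.92 | 159.6 ; west | 44.4 | 38.13 | 152.5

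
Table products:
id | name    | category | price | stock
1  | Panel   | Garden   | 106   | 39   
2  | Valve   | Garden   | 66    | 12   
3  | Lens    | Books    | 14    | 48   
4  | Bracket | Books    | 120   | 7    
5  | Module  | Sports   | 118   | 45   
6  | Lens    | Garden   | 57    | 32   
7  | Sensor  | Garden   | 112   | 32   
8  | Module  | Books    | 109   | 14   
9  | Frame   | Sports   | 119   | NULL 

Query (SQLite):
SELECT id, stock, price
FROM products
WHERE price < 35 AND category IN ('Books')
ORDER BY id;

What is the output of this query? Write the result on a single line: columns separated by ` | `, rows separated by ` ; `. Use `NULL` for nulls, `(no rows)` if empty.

3 | 48 | 14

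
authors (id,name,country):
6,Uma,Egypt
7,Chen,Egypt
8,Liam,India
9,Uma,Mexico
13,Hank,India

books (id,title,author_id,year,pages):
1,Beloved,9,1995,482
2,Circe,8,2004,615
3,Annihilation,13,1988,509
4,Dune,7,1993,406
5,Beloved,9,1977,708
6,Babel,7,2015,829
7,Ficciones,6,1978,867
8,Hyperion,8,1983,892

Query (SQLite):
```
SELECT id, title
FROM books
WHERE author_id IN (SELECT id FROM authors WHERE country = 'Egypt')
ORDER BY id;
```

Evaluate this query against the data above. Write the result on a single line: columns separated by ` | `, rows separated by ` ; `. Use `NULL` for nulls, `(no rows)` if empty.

Inner query: authors.id where country = 'Egypt'.
Outer: keep books rows whose author_id is in that set.
Inner query → {6, 7}

4 | Dune ; 6 | Babel ; 7 | Ficciones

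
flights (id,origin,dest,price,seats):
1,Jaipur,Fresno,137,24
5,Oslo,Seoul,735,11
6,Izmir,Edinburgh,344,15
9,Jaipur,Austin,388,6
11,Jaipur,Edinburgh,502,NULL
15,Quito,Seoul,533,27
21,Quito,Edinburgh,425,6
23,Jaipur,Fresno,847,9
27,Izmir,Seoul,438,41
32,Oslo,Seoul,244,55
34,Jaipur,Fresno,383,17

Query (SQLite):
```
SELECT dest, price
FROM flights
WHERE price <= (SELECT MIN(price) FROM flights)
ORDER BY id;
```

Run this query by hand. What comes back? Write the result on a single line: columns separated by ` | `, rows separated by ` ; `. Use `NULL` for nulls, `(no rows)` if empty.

Fresno | 137

Scalar subquery: MIN(price) over all flights rows = 137.
Keep rows where price <= that value.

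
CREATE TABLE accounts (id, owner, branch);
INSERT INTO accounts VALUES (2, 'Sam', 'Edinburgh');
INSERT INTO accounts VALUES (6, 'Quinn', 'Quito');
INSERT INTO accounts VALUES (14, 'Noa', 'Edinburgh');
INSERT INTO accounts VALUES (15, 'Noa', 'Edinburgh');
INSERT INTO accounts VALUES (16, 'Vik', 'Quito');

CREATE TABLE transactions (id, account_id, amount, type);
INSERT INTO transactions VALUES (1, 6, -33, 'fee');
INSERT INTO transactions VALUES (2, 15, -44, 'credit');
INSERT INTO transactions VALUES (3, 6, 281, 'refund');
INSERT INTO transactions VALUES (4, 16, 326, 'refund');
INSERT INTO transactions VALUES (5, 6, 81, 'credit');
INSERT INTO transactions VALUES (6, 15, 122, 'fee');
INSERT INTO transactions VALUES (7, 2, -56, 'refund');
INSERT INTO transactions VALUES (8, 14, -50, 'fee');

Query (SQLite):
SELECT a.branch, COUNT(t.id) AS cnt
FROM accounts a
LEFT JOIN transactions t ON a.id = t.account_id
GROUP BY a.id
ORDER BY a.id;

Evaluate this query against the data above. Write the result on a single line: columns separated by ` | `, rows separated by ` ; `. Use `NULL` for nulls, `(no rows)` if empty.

LEFT JOIN keeps every accounts row; unmatched ones get NULL for transactions columns.
Group by accounts.id and compute COUNT(t.id). COUNT(col) of an all-NULL group is 0.
  2: ids {7} → COUNT(t.id)=1
  6: ids {1, 3, 5} → COUNT(t.id)=3
  14: ids {8} → COUNT(t.id)=1
  15: ids {2, 6} → COUNT(t.id)=2
  16: ids {4} → COUNT(t.id)=1

Edinburgh | 1 ; Quito | 3 ; Edinburgh | 1 ; Edinburgh | 2 ; Quito | 1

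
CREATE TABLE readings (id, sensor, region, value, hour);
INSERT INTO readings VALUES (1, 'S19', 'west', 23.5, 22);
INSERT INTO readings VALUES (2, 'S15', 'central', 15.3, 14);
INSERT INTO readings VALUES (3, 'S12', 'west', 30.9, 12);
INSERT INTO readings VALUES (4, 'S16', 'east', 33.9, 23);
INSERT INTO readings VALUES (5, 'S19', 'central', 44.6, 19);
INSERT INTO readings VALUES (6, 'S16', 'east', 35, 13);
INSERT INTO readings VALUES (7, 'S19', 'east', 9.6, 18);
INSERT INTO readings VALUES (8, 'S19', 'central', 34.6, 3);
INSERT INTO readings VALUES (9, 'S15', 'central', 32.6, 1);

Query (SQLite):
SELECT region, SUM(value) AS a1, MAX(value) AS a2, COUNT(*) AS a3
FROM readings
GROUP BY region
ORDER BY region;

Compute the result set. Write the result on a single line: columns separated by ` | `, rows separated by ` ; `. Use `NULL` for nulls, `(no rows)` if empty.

central | 127.1 | 44.6 | 4 ; east | 78.5 | 35 | 3 ; west | 54.4 | 30.9 | 2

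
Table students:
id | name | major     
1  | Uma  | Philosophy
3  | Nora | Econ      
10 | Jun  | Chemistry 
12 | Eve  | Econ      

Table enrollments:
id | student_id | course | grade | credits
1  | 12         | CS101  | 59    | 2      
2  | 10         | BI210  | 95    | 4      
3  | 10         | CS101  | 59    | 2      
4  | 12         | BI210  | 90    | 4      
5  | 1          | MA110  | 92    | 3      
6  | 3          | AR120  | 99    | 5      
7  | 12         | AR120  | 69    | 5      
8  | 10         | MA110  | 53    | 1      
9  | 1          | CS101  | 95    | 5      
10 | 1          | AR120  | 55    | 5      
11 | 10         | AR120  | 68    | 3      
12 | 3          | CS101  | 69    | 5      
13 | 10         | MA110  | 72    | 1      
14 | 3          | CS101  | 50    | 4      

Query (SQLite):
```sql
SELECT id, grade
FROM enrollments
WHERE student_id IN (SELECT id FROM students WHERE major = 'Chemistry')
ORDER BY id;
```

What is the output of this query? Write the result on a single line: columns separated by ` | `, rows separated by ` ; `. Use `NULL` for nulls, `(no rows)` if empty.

2 | 95 ; 3 | 59 ; 8 | 53 ; 11 | 68 ; 13 | 72

Inner query: students.id where major = 'Chemistry'.
Outer: keep enrollments rows whose student_id is in that set.
Inner query → {10}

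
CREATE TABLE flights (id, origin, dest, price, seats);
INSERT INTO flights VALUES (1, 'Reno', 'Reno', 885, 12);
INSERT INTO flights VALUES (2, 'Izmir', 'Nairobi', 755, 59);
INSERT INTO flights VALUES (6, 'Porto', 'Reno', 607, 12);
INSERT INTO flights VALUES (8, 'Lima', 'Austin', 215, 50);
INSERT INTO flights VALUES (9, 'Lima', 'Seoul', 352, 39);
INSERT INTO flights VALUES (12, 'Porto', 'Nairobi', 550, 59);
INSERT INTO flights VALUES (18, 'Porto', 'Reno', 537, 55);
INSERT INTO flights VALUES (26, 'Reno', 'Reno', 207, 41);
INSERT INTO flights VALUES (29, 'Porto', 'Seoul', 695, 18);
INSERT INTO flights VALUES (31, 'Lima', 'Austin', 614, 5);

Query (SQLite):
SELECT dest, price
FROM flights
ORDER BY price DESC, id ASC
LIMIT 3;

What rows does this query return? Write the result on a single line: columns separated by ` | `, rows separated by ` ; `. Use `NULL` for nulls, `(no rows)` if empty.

Sort by price desc, tiebreak id asc: (885, id=1), (755, id=2), (695, id=29), (614, id=31), (607, id=6), (550, id=12) …. Take first 3.

Reno | 885 ; Nairobi | 755 ; Seoul | 695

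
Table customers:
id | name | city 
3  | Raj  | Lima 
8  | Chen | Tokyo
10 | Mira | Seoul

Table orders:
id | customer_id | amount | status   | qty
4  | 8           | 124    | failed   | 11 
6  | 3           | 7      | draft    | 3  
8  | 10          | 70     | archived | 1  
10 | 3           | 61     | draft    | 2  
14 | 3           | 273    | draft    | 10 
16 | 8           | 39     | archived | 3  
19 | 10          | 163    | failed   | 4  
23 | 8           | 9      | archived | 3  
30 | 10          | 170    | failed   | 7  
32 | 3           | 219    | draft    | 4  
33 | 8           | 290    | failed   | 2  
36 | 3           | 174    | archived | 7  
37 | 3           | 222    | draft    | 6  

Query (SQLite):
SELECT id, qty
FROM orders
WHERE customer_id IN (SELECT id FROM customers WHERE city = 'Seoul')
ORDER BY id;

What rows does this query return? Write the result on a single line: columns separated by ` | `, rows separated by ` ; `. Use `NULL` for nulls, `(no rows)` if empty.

8 | 1 ; 19 | 4 ; 30 | 7

Inner query: customers.id where city = 'Seoul'.
Outer: keep orders rows whose customer_id is in that set.
Inner query → {10}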